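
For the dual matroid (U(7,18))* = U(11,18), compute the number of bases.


The dual of U(r,n) is U(n-r, n) = U(11,18).
Bases of U(11,18) are all (11)-element subsets.
|B(M*)| = C(18,11) = 18! / (11! * 7!) = 31824.

31824


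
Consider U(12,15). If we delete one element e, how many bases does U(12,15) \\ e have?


Deleting e from U(12,15) gives U(12,14) since n > r.
Bases of U(12,14) = (14 choose 12) = 91.

91


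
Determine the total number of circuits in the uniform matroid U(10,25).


In U(10,25), circuits are the (11)-element subsets.
Any set of 11 elements is dependent, and removing any one element gives
an independent set of size 10, so it is a minimal dependent set.
Number of circuits = (25 choose 11) = 4457400.

4457400


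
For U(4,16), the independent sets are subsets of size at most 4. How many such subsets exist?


Independent sets of U(4,16) are all subsets of size <= 4.
Count = (16 choose 0) + (16 choose 1) + (16 choose 2) + (16 choose 3) + (16 choose 4)
     = 1 + 16 + 120 + 560 + 1820
     = 2517.

2517


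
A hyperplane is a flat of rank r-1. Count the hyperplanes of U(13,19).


Hyperplanes of U(13,19) are flats of rank 12.
In a uniform matroid, these are exactly the (12)-element subsets.
Count = C(19,12) = 50388.

50388


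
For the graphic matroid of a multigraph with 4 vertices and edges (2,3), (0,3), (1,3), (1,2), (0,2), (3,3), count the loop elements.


In a graphic matroid, a loop is a self-loop edge (u,u) with rank 0.
Examining all 6 edges for self-loops...
Self-loops found: (3,3)
Number of loops = 1.

1


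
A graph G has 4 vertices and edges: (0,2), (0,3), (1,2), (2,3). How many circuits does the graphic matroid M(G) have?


A circuit in a graphic matroid = edge set of a simple cycle.
G has 4 vertices and 4 edges.
Enumerating all minimal edge subsets forming cycles...
Total circuits found: 1.

1


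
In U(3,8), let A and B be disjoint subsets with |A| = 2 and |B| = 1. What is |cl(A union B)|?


|A union B| = 2 + 1 = 3 (disjoint).
In U(3,8), cl(S) = S if |S| < 3, else cl(S) = E.
Since 3 >= 3, cl(A union B) = E.
|cl(A union B)| = 8.

8


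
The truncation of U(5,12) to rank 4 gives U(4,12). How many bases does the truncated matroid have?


Truncating U(5,12) to rank 4 gives U(4,12).
Bases of U(4,12) are all 4-element subsets of 12 elements.
Number of bases = C(12,4) = 12! / (4! * 8!) = 495.

495


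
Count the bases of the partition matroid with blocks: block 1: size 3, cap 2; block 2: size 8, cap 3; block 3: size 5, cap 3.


A basis picks exactly ci elements from block i.
Number of bases = product of C(|Si|, ci).
= C(3,2) * C(8,3) * C(5,3)
= 3 * 56 * 10
= 1680.

1680


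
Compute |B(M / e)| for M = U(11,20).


Contracting e from U(11,20) gives U(10,19).
Bases of U(10,19) = (19 choose 10) = 92378.

92378


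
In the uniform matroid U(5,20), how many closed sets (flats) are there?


Flats of U(5,20): every subset of size < 5 is a flat, plus E itself.
Count = C(20,0) + C(20,1) + C(20,2) + C(20,3) + C(20,4) + 1
     = 1 + 20 + 190 + 1140 + 4845 + 1
     = 6197.

6197


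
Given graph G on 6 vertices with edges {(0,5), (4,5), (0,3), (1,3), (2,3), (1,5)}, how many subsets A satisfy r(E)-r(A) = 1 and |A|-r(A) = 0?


R(x,y) = sum over A in 2^E of x^(r(E)-r(A)) * y^(|A|-r(A)).
G has 6 vertices, 6 edges. r(E) = 5.
Enumerate all 2^6 = 64 subsets.
Count subsets with r(E)-r(A)=1 and |A|-r(A)=0: 14.

14


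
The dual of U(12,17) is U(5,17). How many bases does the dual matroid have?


The dual of U(r,n) is U(n-r, n) = U(5,17).
Bases of U(5,17) are all (5)-element subsets.
|B(M*)| = (17 choose 5) = 6188.

6188


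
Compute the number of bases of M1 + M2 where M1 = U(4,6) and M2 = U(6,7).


Bases of a direct sum M1 + M2: |B| = |B(M1)| * |B(M2)|.
|B(U(4,6))| = C(6,4) = 15.
|B(U(6,7))| = C(7,6) = 7.
Total bases = 15 * 7 = 105.

105


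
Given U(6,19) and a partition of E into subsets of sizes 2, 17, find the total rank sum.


r(Ai) = min(|Ai|, 6) for each part.
Sum = min(2,6) + min(17,6)
    = 2 + 6
    = 8.

8


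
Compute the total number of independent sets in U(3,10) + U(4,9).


For a direct sum, |I(M1+M2)| = |I(M1)| * |I(M2)|.
|I(U(3,10))| = sum C(10,k) for k=0..3 = 176.
|I(U(4,9))| = sum C(9,k) for k=0..4 = 256.
Total = 176 * 256 = 45056.

45056


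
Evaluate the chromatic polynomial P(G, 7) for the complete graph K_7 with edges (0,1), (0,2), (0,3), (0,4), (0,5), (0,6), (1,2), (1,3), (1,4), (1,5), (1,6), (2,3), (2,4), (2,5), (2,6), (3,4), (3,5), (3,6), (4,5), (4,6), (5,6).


P(K_7, k) = k(k-1)(k-2)...(k-6).
P(7) = (7) * (6) * (5) * (4) * (3) * (2) * (1) = 5040.

5040


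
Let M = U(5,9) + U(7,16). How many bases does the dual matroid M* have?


(M1+M2)* = M1* + M2*.
M1* = U(4,9), bases: C(9,4) = 126.
M2* = U(9,16), bases: C(16,9) = 11440.
|B(M*)| = 126 * 11440 = 1441440.

1441440


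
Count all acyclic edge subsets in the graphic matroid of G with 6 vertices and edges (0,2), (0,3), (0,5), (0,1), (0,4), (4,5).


An independent set in a graphic matroid is an acyclic edge subset.
G has 6 vertices and 6 edges.
Enumerate all 2^6 = 64 subsets, checking for acyclicity.
Total independent sets = 56.

56


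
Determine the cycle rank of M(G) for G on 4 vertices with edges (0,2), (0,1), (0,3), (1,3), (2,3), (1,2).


Cycle rank (nullity) = |E| - r(M) = |E| - (|V| - c).
|E| = 6, |V| = 4, c = 1.
Nullity = 6 - (4 - 1) = 6 - 3 = 3.

3


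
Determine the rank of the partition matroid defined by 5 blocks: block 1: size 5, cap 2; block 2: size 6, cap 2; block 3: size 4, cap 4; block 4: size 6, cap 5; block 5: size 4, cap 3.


Rank of a partition matroid = sum of min(|Si|, ci) for each block.
= min(5,2) + min(6,2) + min(4,4) + min(6,5) + min(4,3)
= 2 + 2 + 4 + 5 + 3
= 16.

16


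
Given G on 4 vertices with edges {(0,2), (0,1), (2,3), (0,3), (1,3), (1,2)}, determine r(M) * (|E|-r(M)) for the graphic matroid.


r(M) = |V| - c = 4 - 1 = 3.
nullity = |E| - r(M) = 6 - 3 = 3.
Product = 3 * 3 = 9.

9


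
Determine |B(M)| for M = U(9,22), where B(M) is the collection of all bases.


Bases of U(9,22) are all 9-element subsets of the 22-element ground set.
Number of bases = C(22,9).
(22 choose 9) = 497420.

497420


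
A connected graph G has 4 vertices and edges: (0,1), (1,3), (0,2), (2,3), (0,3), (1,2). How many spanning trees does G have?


By Kirchhoff's matrix tree theorem, the number of spanning trees equals
the determinant of any cofactor of the Laplacian matrix L.
G has 4 vertices and 6 edges.
Computing the (3 x 3) cofactor determinant gives 16.

16


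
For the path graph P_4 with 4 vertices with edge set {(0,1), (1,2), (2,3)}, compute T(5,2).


A path on 4 vertices is a tree with 3 edges.
T(x,y) = x^(3) for any tree.
T(5,2) = 5^3 = 125.

125


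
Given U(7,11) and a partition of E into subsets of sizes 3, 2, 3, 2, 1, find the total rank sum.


r(Ai) = min(|Ai|, 7) for each part.
Sum = min(3,7) + min(2,7) + min(3,7) + min(2,7) + min(1,7)
    = 3 + 2 + 3 + 2 + 1
    = 11.

11


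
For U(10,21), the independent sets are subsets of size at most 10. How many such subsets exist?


Independent sets of U(10,21) are all subsets of size <= 10.
Count = (21 choose 0) + (21 choose 1) + (21 choose 2) + (21 choose 3) + (21 choose 4) + (21 choose 5) + (21 choose 6) + (21 choose 7) + (21 choose 8) + (21 choose 9) + (21 choose 10)
     = 1 + 21 + 210 + 1330 + 5985 + 20349 + 54264 + 116280 + 203490 + 293930 + 352716
     = 1048576.

1048576


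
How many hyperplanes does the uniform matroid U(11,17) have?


Hyperplanes of U(11,17) are flats of rank 10.
In a uniform matroid, these are exactly the (10)-element subsets.
Count = C(17,10) = 17! / (10! * 7!) = 19448.

19448


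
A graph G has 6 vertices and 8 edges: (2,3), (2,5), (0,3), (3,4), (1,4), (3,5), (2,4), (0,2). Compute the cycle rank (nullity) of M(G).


Cycle rank (nullity) = |E| - r(M) = |E| - (|V| - c).
|E| = 8, |V| = 6, c = 1.
Nullity = 8 - (6 - 1) = 8 - 5 = 3.

3


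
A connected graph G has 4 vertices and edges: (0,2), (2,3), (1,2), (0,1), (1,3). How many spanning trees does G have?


By Kirchhoff's matrix tree theorem, the number of spanning trees equals
the determinant of any cofactor of the Laplacian matrix L.
G has 4 vertices and 5 edges.
Computing the (3 x 3) cofactor determinant gives 8.

8


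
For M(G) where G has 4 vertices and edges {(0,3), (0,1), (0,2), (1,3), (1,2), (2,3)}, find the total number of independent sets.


An independent set in a graphic matroid is an acyclic edge subset.
G has 4 vertices and 6 edges.
Enumerate all 2^6 = 64 subsets, checking for acyclicity.
Total independent sets = 38.

38


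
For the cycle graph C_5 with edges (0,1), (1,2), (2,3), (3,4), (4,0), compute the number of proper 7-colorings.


P(C_5, k) = (k-1)^5 + (-1)^5*(k-1).
P(7) = (6)^5 - 6
= 7776 - 6 = 7770.

7770


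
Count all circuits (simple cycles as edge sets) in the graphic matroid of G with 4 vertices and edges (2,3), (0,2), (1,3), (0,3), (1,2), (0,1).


A circuit in a graphic matroid = edge set of a simple cycle.
G has 4 vertices and 6 edges.
Enumerating all minimal edge subsets forming cycles...
Total circuits found: 7.

7


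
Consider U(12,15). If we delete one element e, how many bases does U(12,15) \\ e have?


Deleting e from U(12,15) gives U(12,14) since n > r.
Bases of U(12,14) = (14 choose 12) = 91.

91


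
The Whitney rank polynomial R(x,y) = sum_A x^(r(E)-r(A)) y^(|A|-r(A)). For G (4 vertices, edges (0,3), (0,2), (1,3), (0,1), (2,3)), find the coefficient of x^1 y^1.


R(x,y) = sum over A in 2^E of x^(r(E)-r(A)) * y^(|A|-r(A)).
G has 4 vertices, 5 edges. r(E) = 3.
Enumerate all 2^5 = 32 subsets.
Count subsets with r(E)-r(A)=1 and |A|-r(A)=1: 2.

2


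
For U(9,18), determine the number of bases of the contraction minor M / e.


Contracting e from U(9,18) gives U(8,17).
Bases of U(8,17) = C(17,8) = 24310.

24310


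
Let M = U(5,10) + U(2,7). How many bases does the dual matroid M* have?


(M1+M2)* = M1* + M2*.
M1* = U(5,10), bases: C(10,5) = 252.
M2* = U(5,7), bases: C(7,5) = 21.
|B(M*)| = 252 * 21 = 5292.

5292


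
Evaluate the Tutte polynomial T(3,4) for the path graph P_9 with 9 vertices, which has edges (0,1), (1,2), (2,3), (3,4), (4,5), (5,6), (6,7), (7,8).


A path on 9 vertices is a tree with 8 edges.
T(x,y) = x^(8) for any tree.
T(3,4) = 3^8 = 6561.

6561


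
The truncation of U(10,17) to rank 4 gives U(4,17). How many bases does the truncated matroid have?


Truncating U(10,17) to rank 4 gives U(4,17).
Bases of U(4,17) are all 4-element subsets of 17 elements.
Number of bases = C(17,4) = (17 * 16 * 15 * 14) / (1 * 2 * 3 * 4) = 2380.

2380


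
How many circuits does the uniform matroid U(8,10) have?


In U(8,10), circuits are the (9)-element subsets.
Any set of 9 elements is dependent, and removing any one element gives
an independent set of size 8, so it is a minimal dependent set.
Number of circuits = (10 choose 9) = 10.

10


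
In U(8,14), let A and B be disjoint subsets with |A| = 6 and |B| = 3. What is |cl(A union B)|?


|A union B| = 6 + 3 = 9 (disjoint).
In U(8,14), cl(S) = S if |S| < 8, else cl(S) = E.
Since 9 >= 8, cl(A union B) = E.
|cl(A union B)| = 14.

14


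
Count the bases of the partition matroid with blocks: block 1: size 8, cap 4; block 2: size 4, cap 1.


A basis picks exactly ci elements from block i.
Number of bases = product of C(|Si|, ci).
= C(8,4) * C(4,1)
= 70 * 4
= 280.

280


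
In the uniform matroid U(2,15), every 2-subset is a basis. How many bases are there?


Bases of U(2,15) are all 2-element subsets of the 15-element ground set.
Number of bases = C(15,2).
C(15,2) = 15! / (2! * 13!) = 105.

105


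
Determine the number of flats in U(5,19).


Flats of U(5,19): every subset of size < 5 is a flat, plus E itself.
Count = (19 choose 0) + (19 choose 1) + (19 choose 2) + (19 choose 3) + (19 choose 4) + 1
     = 1 + 19 + 171 + 969 + 3876 + 1
     = 5037.

5037


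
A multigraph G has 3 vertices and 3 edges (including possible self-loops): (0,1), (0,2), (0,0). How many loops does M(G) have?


In a graphic matroid, a loop is a self-loop edge (u,u) with rank 0.
Examining all 3 edges for self-loops...
Self-loops found: (0,0)
Number of loops = 1.

1


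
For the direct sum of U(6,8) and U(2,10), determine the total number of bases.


Bases of a direct sum M1 + M2: |B| = |B(M1)| * |B(M2)|.
|B(U(6,8))| = C(8,6) = 28.
|B(U(2,10))| = C(10,2) = 45.
Total bases = 28 * 45 = 1260.

1260


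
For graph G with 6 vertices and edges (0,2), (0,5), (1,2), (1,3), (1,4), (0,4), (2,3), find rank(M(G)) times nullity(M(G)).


r(M) = |V| - c = 6 - 1 = 5.
nullity = |E| - r(M) = 7 - 5 = 2.
Product = 5 * 2 = 10.

10


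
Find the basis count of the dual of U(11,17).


The dual of U(r,n) is U(n-r, n) = U(6,17).
Bases of U(6,17) are all (6)-element subsets.
|B(M*)| = C(17,6) = 17! / (6! * 11!) = 12376.

12376


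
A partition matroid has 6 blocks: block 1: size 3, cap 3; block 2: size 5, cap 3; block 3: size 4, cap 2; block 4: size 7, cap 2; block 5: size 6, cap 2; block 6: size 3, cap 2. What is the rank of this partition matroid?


Rank of a partition matroid = sum of min(|Si|, ci) for each block.
= min(3,3) + min(5,3) + min(4,2) + min(7,2) + min(6,2) + min(3,2)
= 3 + 3 + 2 + 2 + 2 + 2
= 14.

14


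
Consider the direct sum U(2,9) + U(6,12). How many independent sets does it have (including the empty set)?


For a direct sum, |I(M1+M2)| = |I(M1)| * |I(M2)|.
|I(U(2,9))| = sum C(9,k) for k=0..2 = 46.
|I(U(6,12))| = sum C(12,k) for k=0..6 = 2510.
Total = 46 * 2510 = 115460.

115460


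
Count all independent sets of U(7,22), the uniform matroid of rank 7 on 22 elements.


Independent sets of U(7,22) are all subsets of size <= 7.
Count = C(22,0) + C(22,1) + C(22,2) + C(22,3) + C(22,4) + C(22,5) + C(22,6) + C(22,7)
     = 1 + 22 + 231 + 1540 + 7315 + 26334 + 74613 + 170544
     = 280600.

280600


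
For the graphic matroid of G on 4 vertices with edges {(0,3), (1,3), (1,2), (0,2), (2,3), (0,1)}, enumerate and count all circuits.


A circuit in a graphic matroid = edge set of a simple cycle.
G has 4 vertices and 6 edges.
Enumerating all minimal edge subsets forming cycles...
Total circuits found: 7.

7


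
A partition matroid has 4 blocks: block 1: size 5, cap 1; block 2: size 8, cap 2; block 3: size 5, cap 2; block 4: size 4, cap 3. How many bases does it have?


A basis picks exactly ci elements from block i.
Number of bases = product of C(|Si|, ci).
= C(5,1) * C(8,2) * C(5,2) * C(4,3)
= 5 * 28 * 10 * 4
= 5600.

5600


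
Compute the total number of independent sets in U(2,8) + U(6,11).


For a direct sum, |I(M1+M2)| = |I(M1)| * |I(M2)|.
|I(U(2,8))| = sum C(8,k) for k=0..2 = 37.
|I(U(6,11))| = sum C(11,k) for k=0..6 = 1486.
Total = 37 * 1486 = 54982.

54982


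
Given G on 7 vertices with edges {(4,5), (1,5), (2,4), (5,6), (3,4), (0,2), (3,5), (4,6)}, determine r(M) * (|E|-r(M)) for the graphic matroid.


r(M) = |V| - c = 7 - 1 = 6.
nullity = |E| - r(M) = 8 - 6 = 2.
Product = 6 * 2 = 12.

12


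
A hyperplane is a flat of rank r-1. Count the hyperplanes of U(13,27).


Hyperplanes of U(13,27) are flats of rank 12.
In a uniform matroid, these are exactly the (12)-element subsets.
Count = (27 choose 12) = 17383860.

17383860


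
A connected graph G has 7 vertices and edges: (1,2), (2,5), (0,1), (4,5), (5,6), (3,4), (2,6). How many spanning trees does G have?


By Kirchhoff's matrix tree theorem, the number of spanning trees equals
the determinant of any cofactor of the Laplacian matrix L.
G has 7 vertices and 7 edges.
Computing the (6 x 6) cofactor determinant gives 3.

3


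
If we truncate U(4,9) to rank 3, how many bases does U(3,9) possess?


Truncating U(4,9) to rank 3 gives U(3,9).
Bases of U(3,9) are all 3-element subsets of 9 elements.
Number of bases = C(9,3) = 9! / (3! * 6!) = 84.

84


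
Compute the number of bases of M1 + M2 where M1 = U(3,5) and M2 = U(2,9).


Bases of a direct sum M1 + M2: |B| = |B(M1)| * |B(M2)|.
|B(U(3,5))| = C(5,3) = 10.
|B(U(2,9))| = C(9,2) = 36.
Total bases = 10 * 36 = 360.

360


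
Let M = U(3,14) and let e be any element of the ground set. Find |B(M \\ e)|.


Deleting e from U(3,14) gives U(3,13) since n > r.
Bases of U(3,13) = C(13,3) = (13 * 12 * 11) / (1 * 2 * 3) = 286.

286


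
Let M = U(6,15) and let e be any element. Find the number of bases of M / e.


Contracting e from U(6,15) gives U(5,14).
Bases of U(5,14) = (14 choose 5) = 2002.

2002


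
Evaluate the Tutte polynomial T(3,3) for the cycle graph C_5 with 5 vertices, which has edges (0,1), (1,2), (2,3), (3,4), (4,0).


T(C_5; x,y) = x + x^2 + ... + x^(4) + y.
T(3,3) = 3^1 + 3^2 + 3^3 + 3^4 + 3
= 3 + 9 + 27 + 81 + 3
= 123.

123


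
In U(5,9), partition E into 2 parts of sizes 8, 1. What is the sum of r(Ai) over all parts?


r(Ai) = min(|Ai|, 5) for each part.
Sum = min(8,5) + min(1,5)
    = 5 + 1
    = 6.

6


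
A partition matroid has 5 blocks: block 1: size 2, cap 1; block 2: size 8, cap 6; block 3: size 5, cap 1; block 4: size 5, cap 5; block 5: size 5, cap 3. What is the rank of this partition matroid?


Rank of a partition matroid = sum of min(|Si|, ci) for each block.
= min(2,1) + min(8,6) + min(5,1) + min(5,5) + min(5,3)
= 1 + 6 + 1 + 5 + 3
= 16.

16


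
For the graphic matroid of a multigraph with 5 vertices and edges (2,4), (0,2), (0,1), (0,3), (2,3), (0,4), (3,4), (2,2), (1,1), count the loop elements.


In a graphic matroid, a loop is a self-loop edge (u,u) with rank 0.
Examining all 9 edges for self-loops...
Self-loops found: (2,2), (1,1)
Number of loops = 2.

2


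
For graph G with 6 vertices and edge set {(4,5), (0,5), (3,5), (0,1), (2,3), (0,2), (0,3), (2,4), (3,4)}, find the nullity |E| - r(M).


Cycle rank (nullity) = |E| - r(M) = |E| - (|V| - c).
|E| = 9, |V| = 6, c = 1.
Nullity = 9 - (6 - 1) = 9 - 5 = 4.

4


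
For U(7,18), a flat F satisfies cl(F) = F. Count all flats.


Flats of U(7,18): every subset of size < 7 is a flat, plus E itself.
Count = (18 choose 0) + (18 choose 1) + (18 choose 2) + (18 choose 3) + (18 choose 4) + (18 choose 5) + (18 choose 6) + 1
     = 1 + 18 + 153 + 816 + 3060 + 8568 + 18564 + 1
     = 31181.

31181


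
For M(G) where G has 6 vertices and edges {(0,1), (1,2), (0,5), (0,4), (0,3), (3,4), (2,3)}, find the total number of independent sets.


An independent set in a graphic matroid is an acyclic edge subset.
G has 6 vertices and 7 edges.
Enumerate all 2^7 = 128 subsets, checking for acyclicity.
Total independent sets = 104.

104


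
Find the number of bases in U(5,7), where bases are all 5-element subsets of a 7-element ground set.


Bases of U(5,7) are all 5-element subsets of the 7-element ground set.
Number of bases = C(7,5).
(7 choose 5) = 21.

21


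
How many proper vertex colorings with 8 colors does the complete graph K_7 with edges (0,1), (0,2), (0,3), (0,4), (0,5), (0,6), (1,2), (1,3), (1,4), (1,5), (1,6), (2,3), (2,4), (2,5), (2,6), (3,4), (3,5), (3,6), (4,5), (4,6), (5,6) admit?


P(K_7, k) = k(k-1)(k-2)...(k-6).
P(8) = (8) * (7) * (6) * (5) * (4) * (3) * (2) = 40320.

40320


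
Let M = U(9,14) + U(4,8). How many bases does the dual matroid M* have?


(M1+M2)* = M1* + M2*.
M1* = U(5,14), bases: C(14,5) = 2002.
M2* = U(4,8), bases: C(8,4) = 70.
|B(M*)| = 2002 * 70 = 140140.

140140


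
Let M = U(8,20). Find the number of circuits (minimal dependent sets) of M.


In U(8,20), circuits are the (9)-element subsets.
Any set of 9 elements is dependent, and removing any one element gives
an independent set of size 8, so it is a minimal dependent set.
Number of circuits = C(20,9) = 167960.

167960


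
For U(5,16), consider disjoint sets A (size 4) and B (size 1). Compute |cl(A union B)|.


|A union B| = 4 + 1 = 5 (disjoint).
In U(5,16), cl(S) = S if |S| < 5, else cl(S) = E.
Since 5 >= 5, cl(A union B) = E.
|cl(A union B)| = 16.

16


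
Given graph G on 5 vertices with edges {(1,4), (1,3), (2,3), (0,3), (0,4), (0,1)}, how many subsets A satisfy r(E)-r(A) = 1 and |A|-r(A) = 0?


R(x,y) = sum over A in 2^E of x^(r(E)-r(A)) * y^(|A|-r(A)).
G has 5 vertices, 6 edges. r(E) = 4.
Enumerate all 2^6 = 64 subsets.
Count subsets with r(E)-r(A)=1 and |A|-r(A)=0: 18.

18


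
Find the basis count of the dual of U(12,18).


The dual of U(r,n) is U(n-r, n) = U(6,18).
Bases of U(6,18) are all (6)-element subsets.
|B(M*)| = C(18,6) = 18564.

18564


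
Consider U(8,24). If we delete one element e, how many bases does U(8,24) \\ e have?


Deleting e from U(8,24) gives U(8,23) since n > r.
Bases of U(8,23) = C(23,8) = 490314.

490314


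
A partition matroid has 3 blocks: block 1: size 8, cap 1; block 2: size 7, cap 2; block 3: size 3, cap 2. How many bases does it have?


A basis picks exactly ci elements from block i.
Number of bases = product of C(|Si|, ci).
= C(8,1) * C(7,2) * C(3,2)
= 8 * 21 * 3
= 504.

504


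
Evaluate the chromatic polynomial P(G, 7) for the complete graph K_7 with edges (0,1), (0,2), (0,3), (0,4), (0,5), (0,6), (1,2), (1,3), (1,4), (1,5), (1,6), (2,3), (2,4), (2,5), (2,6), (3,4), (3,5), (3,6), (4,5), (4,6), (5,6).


P(K_7, k) = k(k-1)(k-2)...(k-6).
P(7) = (7) * (6) * (5) * (4) * (3) * (2) * (1) = 5040.

5040


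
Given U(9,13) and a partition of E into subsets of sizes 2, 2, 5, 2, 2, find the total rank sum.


r(Ai) = min(|Ai|, 9) for each part.
Sum = min(2,9) + min(2,9) + min(5,9) + min(2,9) + min(2,9)
    = 2 + 2 + 5 + 2 + 2
    = 13.

13


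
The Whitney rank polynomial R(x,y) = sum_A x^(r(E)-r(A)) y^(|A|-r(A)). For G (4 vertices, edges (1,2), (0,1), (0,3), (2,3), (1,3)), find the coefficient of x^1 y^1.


R(x,y) = sum over A in 2^E of x^(r(E)-r(A)) * y^(|A|-r(A)).
G has 4 vertices, 5 edges. r(E) = 3.
Enumerate all 2^5 = 32 subsets.
Count subsets with r(E)-r(A)=1 and |A|-r(A)=1: 2.

2


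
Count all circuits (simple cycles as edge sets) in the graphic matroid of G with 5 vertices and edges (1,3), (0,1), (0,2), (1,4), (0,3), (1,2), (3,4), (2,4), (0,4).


A circuit in a graphic matroid = edge set of a simple cycle.
G has 5 vertices and 9 edges.
Enumerating all minimal edge subsets forming cycles...
Total circuits found: 22.

22


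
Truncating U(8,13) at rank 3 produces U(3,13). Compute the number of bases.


Truncating U(8,13) to rank 3 gives U(3,13).
Bases of U(3,13) are all 3-element subsets of 13 elements.
Number of bases = (13 choose 3) = 286.

286


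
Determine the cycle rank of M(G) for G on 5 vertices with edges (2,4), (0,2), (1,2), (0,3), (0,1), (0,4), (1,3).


Cycle rank (nullity) = |E| - r(M) = |E| - (|V| - c).
|E| = 7, |V| = 5, c = 1.
Nullity = 7 - (5 - 1) = 7 - 4 = 3.

3


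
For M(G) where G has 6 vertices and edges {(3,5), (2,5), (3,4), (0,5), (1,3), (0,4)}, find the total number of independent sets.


An independent set in a graphic matroid is an acyclic edge subset.
G has 6 vertices and 6 edges.
Enumerate all 2^6 = 64 subsets, checking for acyclicity.
Total independent sets = 60.

60


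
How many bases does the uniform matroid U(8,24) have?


Bases of U(8,24) are all 8-element subsets of the 24-element ground set.
Number of bases = C(24,8).
C(24,8) = 735471.

735471


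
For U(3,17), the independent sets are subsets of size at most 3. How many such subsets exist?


Independent sets of U(3,17) are all subsets of size <= 3.
Count = (17 choose 0) + (17 choose 1) + (17 choose 2) + (17 choose 3)
     = 1 + 17 + 136 + 680
     = 834.

834


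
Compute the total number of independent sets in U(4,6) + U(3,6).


For a direct sum, |I(M1+M2)| = |I(M1)| * |I(M2)|.
|I(U(4,6))| = sum C(6,k) for k=0..4 = 57.
|I(U(3,6))| = sum C(6,k) for k=0..3 = 42.
Total = 57 * 42 = 2394.

2394


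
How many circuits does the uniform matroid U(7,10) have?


In U(7,10), circuits are the (8)-element subsets.
Any set of 8 elements is dependent, and removing any one element gives
an independent set of size 7, so it is a minimal dependent set.
Number of circuits = (10 choose 8) = 45.

45


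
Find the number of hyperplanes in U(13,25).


Hyperplanes of U(13,25) are flats of rank 12.
In a uniform matroid, these are exactly the (12)-element subsets.
Count = (25 choose 12) = 5200300.

5200300


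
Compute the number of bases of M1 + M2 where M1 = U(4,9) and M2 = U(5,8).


Bases of a direct sum M1 + M2: |B| = |B(M1)| * |B(M2)|.
|B(U(4,9))| = C(9,4) = 126.
|B(U(5,8))| = C(8,5) = 56.
Total bases = 126 * 56 = 7056.

7056


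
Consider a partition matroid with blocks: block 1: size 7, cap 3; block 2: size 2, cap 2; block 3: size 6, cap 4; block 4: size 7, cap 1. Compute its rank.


Rank of a partition matroid = sum of min(|Si|, ci) for each block.
= min(7,3) + min(2,2) + min(6,4) + min(7,1)
= 3 + 2 + 4 + 1
= 10.

10


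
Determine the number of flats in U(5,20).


Flats of U(5,20): every subset of size < 5 is a flat, plus E itself.
Count = (20 choose 0) + (20 choose 1) + (20 choose 2) + (20 choose 3) + (20 choose 4) + 1
     = 1 + 20 + 190 + 1140 + 4845 + 1
     = 6197.

6197


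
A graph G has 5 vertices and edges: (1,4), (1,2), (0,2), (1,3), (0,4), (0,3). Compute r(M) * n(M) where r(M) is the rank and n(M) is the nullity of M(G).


r(M) = |V| - c = 5 - 1 = 4.
nullity = |E| - r(M) = 6 - 4 = 2.
Product = 4 * 2 = 8.

8


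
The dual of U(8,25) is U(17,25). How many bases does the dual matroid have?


The dual of U(r,n) is U(n-r, n) = U(17,25).
Bases of U(17,25) are all (17)-element subsets.
|B(M*)| = C(25,17) = 1081575.

1081575


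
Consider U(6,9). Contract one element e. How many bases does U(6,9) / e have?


Contracting e from U(6,9) gives U(5,8).
Bases of U(5,8) = (8 choose 5) = 56.

56


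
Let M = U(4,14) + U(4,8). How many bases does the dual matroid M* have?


(M1+M2)* = M1* + M2*.
M1* = U(10,14), bases: C(14,10) = 1001.
M2* = U(4,8), bases: C(8,4) = 70.
|B(M*)| = 1001 * 70 = 70070.

70070


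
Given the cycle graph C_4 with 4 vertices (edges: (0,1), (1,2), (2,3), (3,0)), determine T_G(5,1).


T(C_4; x,y) = x + x^2 + ... + x^(3) + y.
T(5,1) = 5^1 + 5^2 + 5^3 + 1
= 5 + 25 + 125 + 1
= 156.

156


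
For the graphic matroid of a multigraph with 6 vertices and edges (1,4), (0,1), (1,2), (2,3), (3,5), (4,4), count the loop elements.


In a graphic matroid, a loop is a self-loop edge (u,u) with rank 0.
Examining all 6 edges for self-loops...
Self-loops found: (4,4)
Number of loops = 1.

1


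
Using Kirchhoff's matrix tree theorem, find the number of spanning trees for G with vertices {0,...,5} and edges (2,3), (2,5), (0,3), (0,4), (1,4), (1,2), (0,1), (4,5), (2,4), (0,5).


By Kirchhoff's matrix tree theorem, the number of spanning trees equals
the determinant of any cofactor of the Laplacian matrix L.
G has 6 vertices and 10 edges.
Computing the (5 x 5) cofactor determinant gives 120.

120


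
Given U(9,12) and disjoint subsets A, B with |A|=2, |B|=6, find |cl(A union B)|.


|A union B| = 2 + 6 = 8 (disjoint).
In U(9,12), cl(S) = S if |S| < 9, else cl(S) = E.
Since 8 < 9, cl(A union B) = A union B.
|cl(A union B)| = 8.

8


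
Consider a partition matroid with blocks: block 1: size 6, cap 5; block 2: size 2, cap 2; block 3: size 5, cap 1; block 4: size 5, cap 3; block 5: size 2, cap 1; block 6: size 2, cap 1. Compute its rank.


Rank of a partition matroid = sum of min(|Si|, ci) for each block.
= min(6,5) + min(2,2) + min(5,1) + min(5,3) + min(2,1) + min(2,1)
= 5 + 2 + 1 + 3 + 1 + 1
= 13.

13


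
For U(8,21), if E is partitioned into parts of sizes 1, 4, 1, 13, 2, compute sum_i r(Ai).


r(Ai) = min(|Ai|, 8) for each part.
Sum = min(1,8) + min(4,8) + min(1,8) + min(13,8) + min(2,8)
    = 1 + 4 + 1 + 8 + 2
    = 16.

16


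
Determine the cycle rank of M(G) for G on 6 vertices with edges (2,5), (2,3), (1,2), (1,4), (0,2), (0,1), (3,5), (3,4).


Cycle rank (nullity) = |E| - r(M) = |E| - (|V| - c).
|E| = 8, |V| = 6, c = 1.
Nullity = 8 - (6 - 1) = 8 - 5 = 3.

3


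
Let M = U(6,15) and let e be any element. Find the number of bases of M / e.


Contracting e from U(6,15) gives U(5,14).
Bases of U(5,14) = (14 choose 5) = 2002.

2002


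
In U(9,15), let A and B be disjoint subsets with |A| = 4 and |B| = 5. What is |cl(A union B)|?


|A union B| = 4 + 5 = 9 (disjoint).
In U(9,15), cl(S) = S if |S| < 9, else cl(S) = E.
Since 9 >= 9, cl(A union B) = E.
|cl(A union B)| = 15.

15


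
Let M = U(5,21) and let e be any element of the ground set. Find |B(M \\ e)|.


Deleting e from U(5,21) gives U(5,20) since n > r.
Bases of U(5,20) = (20 choose 5) = 15504.

15504


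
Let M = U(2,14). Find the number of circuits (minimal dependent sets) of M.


In U(2,14), circuits are the (3)-element subsets.
Any set of 3 elements is dependent, and removing any one element gives
an independent set of size 2, so it is a minimal dependent set.
Number of circuits = C(14,3) = (14 * 13 * 12) / (1 * 2 * 3) = 364.

364


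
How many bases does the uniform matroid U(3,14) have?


Bases of U(3,14) are all 3-element subsets of the 14-element ground set.
Number of bases = C(14,3).
(14 choose 3) = 364.

364


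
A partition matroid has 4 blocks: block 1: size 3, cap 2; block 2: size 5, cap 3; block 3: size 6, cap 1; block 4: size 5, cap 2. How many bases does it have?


A basis picks exactly ci elements from block i.
Number of bases = product of C(|Si|, ci).
= C(3,2) * C(5,3) * C(6,1) * C(5,2)
= 3 * 10 * 6 * 10
= 1800.

1800


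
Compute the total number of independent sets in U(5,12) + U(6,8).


For a direct sum, |I(M1+M2)| = |I(M1)| * |I(M2)|.
|I(U(5,12))| = sum C(12,k) for k=0..5 = 1586.
|I(U(6,8))| = sum C(8,k) for k=0..6 = 247.
Total = 1586 * 247 = 391742.

391742


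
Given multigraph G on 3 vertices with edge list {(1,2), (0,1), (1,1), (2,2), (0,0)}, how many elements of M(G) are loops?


In a graphic matroid, a loop is a self-loop edge (u,u) with rank 0.
Examining all 5 edges for self-loops...
Self-loops found: (1,1), (2,2), (0,0)
Number of loops = 3.

3


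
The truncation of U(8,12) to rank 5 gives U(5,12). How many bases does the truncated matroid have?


Truncating U(8,12) to rank 5 gives U(5,12).
Bases of U(5,12) are all 5-element subsets of 12 elements.
Number of bases = C(12,5) = 12! / (5! * 7!) = 792.

792


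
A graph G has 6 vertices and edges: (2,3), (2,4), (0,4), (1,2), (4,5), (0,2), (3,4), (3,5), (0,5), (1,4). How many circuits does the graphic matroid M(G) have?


A circuit in a graphic matroid = edge set of a simple cycle.
G has 6 vertices and 10 edges.
Enumerating all minimal edge subsets forming cycles...
Total circuits found: 20.

20


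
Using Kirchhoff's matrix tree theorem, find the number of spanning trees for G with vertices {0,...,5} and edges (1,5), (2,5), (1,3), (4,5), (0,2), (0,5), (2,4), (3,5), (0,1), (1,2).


By Kirchhoff's matrix tree theorem, the number of spanning trees equals
the determinant of any cofactor of the Laplacian matrix L.
G has 6 vertices and 10 edges.
Computing the (5 x 5) cofactor determinant gives 99.

99


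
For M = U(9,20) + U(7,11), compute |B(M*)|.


(M1+M2)* = M1* + M2*.
M1* = U(11,20), bases: C(20,11) = 167960.
M2* = U(4,11), bases: C(11,4) = 330.
|B(M*)| = 167960 * 330 = 55426800.

55426800


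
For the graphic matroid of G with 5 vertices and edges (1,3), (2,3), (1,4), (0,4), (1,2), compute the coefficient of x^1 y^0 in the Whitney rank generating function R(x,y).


R(x,y) = sum over A in 2^E of x^(r(E)-r(A)) * y^(|A|-r(A)).
G has 5 vertices, 5 edges. r(E) = 4.
Enumerate all 2^5 = 32 subsets.
Count subsets with r(E)-r(A)=1 and |A|-r(A)=0: 9.

9


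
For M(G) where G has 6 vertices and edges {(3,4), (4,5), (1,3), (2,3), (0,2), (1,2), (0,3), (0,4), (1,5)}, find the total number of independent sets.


An independent set in a graphic matroid is an acyclic edge subset.
G has 6 vertices and 9 edges.
Enumerate all 2^9 = 512 subsets, checking for acyclicity.
Total independent sets = 298.

298


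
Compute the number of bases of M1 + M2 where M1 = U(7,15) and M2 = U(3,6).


Bases of a direct sum M1 + M2: |B| = |B(M1)| * |B(M2)|.
|B(U(7,15))| = C(15,7) = 6435.
|B(U(3,6))| = C(6,3) = 20.
Total bases = 6435 * 20 = 128700.

128700


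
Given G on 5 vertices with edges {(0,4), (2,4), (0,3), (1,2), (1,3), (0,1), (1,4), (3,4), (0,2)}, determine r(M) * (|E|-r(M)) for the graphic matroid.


r(M) = |V| - c = 5 - 1 = 4.
nullity = |E| - r(M) = 9 - 4 = 5.
Product = 4 * 5 = 20.

20


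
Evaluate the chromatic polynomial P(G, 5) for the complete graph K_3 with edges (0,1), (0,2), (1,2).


P(K_3, k) = k(k-1)(k-2)...(k-2).
P(5) = (5) * (4) * (3) = 60.

60


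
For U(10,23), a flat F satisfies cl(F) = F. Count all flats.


Flats of U(10,23): every subset of size < 10 is a flat, plus E itself.
Count = C(23,0) + C(23,1) + C(23,2) + C(23,3) + C(23,4) + C(23,5) + C(23,6) + C(23,7) + C(23,8) + C(23,9) + 1
     = 1 + 23 + 253 + 1771 + 8855 + 33649 + 100947 + 245157 + 490314 + 817190 + 1
     = 1698161.

1698161


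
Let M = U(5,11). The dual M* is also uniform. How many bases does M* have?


The dual of U(r,n) is U(n-r, n) = U(6,11).
Bases of U(6,11) are all (6)-element subsets.
|B(M*)| = (11 choose 6) = 462.

462


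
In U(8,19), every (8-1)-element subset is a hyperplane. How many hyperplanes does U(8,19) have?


Hyperplanes of U(8,19) are flats of rank 7.
In a uniform matroid, these are exactly the (7)-element subsets.
Count = C(19,7) = 50388.

50388


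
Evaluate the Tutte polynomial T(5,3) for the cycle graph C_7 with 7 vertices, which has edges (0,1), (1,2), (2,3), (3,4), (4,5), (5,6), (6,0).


T(C_7; x,y) = x + x^2 + ... + x^(6) + y.
T(5,3) = 5^1 + 5^2 + 5^3 + 5^4 + 5^5 + 5^6 + 3
= 5 + 25 + 125 + 625 + 3125 + 15625 + 3
= 19533.

19533


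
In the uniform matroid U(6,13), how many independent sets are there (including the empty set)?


Independent sets of U(6,13) are all subsets of size <= 6.
Count = (13 choose 0) + (13 choose 1) + (13 choose 2) + (13 choose 3) + (13 choose 4) + (13 choose 5) + (13 choose 6)
     = 1 + 13 + 78 + 286 + 715 + 1287 + 1716
     = 4096.

4096


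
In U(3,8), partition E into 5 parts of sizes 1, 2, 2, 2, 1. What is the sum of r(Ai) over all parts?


r(Ai) = min(|Ai|, 3) for each part.
Sum = min(1,3) + min(2,3) + min(2,3) + min(2,3) + min(1,3)
    = 1 + 2 + 2 + 2 + 1
    = 8.

8


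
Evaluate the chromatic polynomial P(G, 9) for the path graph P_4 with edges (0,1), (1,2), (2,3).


P(P_4, k) = k * (k-1)^(3).
P(9) = 9 * 8^3 = 9 * 512 = 4608.

4608


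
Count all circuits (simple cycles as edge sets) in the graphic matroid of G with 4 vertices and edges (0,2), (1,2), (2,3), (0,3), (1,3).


A circuit in a graphic matroid = edge set of a simple cycle.
G has 4 vertices and 5 edges.
Enumerating all minimal edge subsets forming cycles...
Total circuits found: 3.

3


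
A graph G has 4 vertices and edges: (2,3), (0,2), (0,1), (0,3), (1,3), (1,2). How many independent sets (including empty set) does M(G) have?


An independent set in a graphic matroid is an acyclic edge subset.
G has 4 vertices and 6 edges.
Enumerate all 2^6 = 64 subsets, checking for acyclicity.
Total independent sets = 38.

38


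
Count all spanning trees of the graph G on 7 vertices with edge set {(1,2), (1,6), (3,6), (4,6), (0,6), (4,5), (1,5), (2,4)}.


By Kirchhoff's matrix tree theorem, the number of spanning trees equals
the determinant of any cofactor of the Laplacian matrix L.
G has 7 vertices and 8 edges.
Computing the (6 x 6) cofactor determinant gives 12.

12


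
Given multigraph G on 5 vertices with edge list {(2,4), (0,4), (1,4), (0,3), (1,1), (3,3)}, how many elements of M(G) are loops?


In a graphic matroid, a loop is a self-loop edge (u,u) with rank 0.
Examining all 6 edges for self-loops...
Self-loops found: (1,1), (3,3)
Number of loops = 2.

2


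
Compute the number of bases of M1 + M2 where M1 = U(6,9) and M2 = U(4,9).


Bases of a direct sum M1 + M2: |B| = |B(M1)| * |B(M2)|.
|B(U(6,9))| = C(9,6) = 84.
|B(U(4,9))| = C(9,4) = 126.
Total bases = 84 * 126 = 10584.

10584


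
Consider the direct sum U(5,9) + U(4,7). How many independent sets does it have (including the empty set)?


For a direct sum, |I(M1+M2)| = |I(M1)| * |I(M2)|.
|I(U(5,9))| = sum C(9,k) for k=0..5 = 382.
|I(U(4,7))| = sum C(7,k) for k=0..4 = 99.
Total = 382 * 99 = 37818.

37818


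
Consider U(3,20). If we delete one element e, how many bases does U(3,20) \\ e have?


Deleting e from U(3,20) gives U(3,19) since n > r.
Bases of U(3,19) = C(19,3) = (19 * 18 * 17) / (1 * 2 * 3) = 969.

969


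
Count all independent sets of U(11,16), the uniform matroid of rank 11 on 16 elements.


Independent sets of U(11,16) are all subsets of size <= 11.
Count = (16 choose 0) + (16 choose 1) + (16 choose 2) + (16 choose 3) + (16 choose 4) + (16 choose 5) + (16 choose 6) + (16 choose 7) + (16 choose 8) + (16 choose 9) + (16 choose 10) + (16 choose 11)
     = 1 + 16 + 120 + 560 + 1820 + 4368 + 8008 + 11440 + 12870 + 11440 + 8008 + 4368
     = 63019.

63019


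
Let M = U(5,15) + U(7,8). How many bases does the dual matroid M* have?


(M1+M2)* = M1* + M2*.
M1* = U(10,15), bases: C(15,10) = 3003.
M2* = U(1,8), bases: C(8,1) = 8.
|B(M*)| = 3003 * 8 = 24024.

24024


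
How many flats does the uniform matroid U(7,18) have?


Flats of U(7,18): every subset of size < 7 is a flat, plus E itself.
Count = C(18,0) + C(18,1) + C(18,2) + C(18,3) + C(18,4) + C(18,5) + C(18,6) + 1
     = 1 + 18 + 153 + 816 + 3060 + 8568 + 18564 + 1
     = 31181.

31181


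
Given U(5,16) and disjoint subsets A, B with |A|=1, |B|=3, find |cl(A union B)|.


|A union B| = 1 + 3 = 4 (disjoint).
In U(5,16), cl(S) = S if |S| < 5, else cl(S) = E.
Since 4 < 5, cl(A union B) = A union B.
|cl(A union B)| = 4.

4


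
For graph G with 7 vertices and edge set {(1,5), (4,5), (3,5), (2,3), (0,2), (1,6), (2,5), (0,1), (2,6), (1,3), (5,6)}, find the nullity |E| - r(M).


Cycle rank (nullity) = |E| - r(M) = |E| - (|V| - c).
|E| = 11, |V| = 7, c = 1.
Nullity = 11 - (7 - 1) = 11 - 6 = 5.

5


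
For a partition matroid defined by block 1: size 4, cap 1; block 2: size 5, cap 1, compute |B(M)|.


A basis picks exactly ci elements from block i.
Number of bases = product of C(|Si|, ci).
= C(4,1) * C(5,1)
= 4 * 5
= 20.

20


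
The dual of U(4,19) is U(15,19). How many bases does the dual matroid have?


The dual of U(r,n) is U(n-r, n) = U(15,19).
Bases of U(15,19) are all (15)-element subsets.
|B(M*)| = C(19,15) = 3876.

3876


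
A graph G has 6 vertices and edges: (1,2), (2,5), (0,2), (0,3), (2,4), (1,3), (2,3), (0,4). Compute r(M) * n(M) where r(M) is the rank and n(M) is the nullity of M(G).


r(M) = |V| - c = 6 - 1 = 5.
nullity = |E| - r(M) = 8 - 5 = 3.
Product = 5 * 3 = 15.

15


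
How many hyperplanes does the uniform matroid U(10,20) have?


Hyperplanes of U(10,20) are flats of rank 9.
In a uniform matroid, these are exactly the (9)-element subsets.
Count = (20 choose 9) = 167960.

167960


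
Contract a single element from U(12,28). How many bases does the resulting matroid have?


Contracting e from U(12,28) gives U(11,27).
Bases of U(11,27) = C(27,11) = 13037895.

13037895


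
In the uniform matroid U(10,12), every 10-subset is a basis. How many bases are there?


Bases of U(10,12) are all 10-element subsets of the 12-element ground set.
Number of bases = C(12,10).
C(12,10) = 12! / (10! * 2!) = 66.

66


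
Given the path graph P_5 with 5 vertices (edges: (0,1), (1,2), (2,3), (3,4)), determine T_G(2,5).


A path on 5 vertices is a tree with 4 edges.
T(x,y) = x^(4) for any tree.
T(2,5) = 2^4 = 16.

16


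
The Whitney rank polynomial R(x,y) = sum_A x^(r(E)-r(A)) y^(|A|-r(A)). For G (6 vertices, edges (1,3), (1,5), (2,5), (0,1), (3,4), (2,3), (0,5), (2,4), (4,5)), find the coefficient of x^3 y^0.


R(x,y) = sum over A in 2^E of x^(r(E)-r(A)) * y^(|A|-r(A)).
G has 6 vertices, 9 edges. r(E) = 5.
Enumerate all 2^9 = 512 subsets.
Count subsets with r(E)-r(A)=3 and |A|-r(A)=0: 36.

36
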